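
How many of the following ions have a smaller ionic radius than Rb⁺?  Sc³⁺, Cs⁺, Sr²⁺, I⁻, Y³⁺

3

Electron counts and nuclear charges: Sc³⁺: 18 e⁻, Z=21, Y³⁺: 36 e⁻, Z=39, Sr²⁺: 36 e⁻, Z=38, Rb⁺: 36 e⁻, Z=37, Cs⁺: 54 e⁻, Z=55, I⁻: 54 e⁻, Z=53. Sc³⁺ < Y³⁺ (same group, 1 shell fewer); Y³⁺ < Sr²⁺ (both 36 e⁻, Z=39>38); Sr²⁺ < Rb⁺ (both 36 e⁻, Z=38>37); Rb⁺ < Cs⁺ (same group, period 5 vs 6); Cs⁺ < I⁻ (isoelectronic, higher Z=55 is smaller).
Ordering all of them (including Rb⁺) by radius gives Sc³⁺ < Y³⁺ < Sr²⁺ < Rb⁺ < Cs⁺ < I⁻. Count: 3.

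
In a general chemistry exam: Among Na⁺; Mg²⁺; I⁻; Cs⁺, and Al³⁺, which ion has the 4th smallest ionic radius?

Cs⁺

Work out protons and electrons: Al³⁺: 10 e⁻, Z=13, Mg²⁺: 10 e⁻, Z=12, Na⁺: 10 e⁻, Z=11, Cs⁺: 54 e⁻, Z=55, I⁻: 54 e⁻, Z=53. Al³⁺ < Mg²⁺ (both 10 e⁻, Z=13>12); Mg²⁺ < Na⁺ (isoelectronic, higher Z=12 is smaller); Na⁺ < Cs⁺ (same group, period 3 vs 6); Cs⁺ < I⁻ (isoelectronic, higher Z=55 is smaller).
Ordering: Al³⁺ < Mg²⁺ < Na⁺ < Cs⁺ < I⁻. The 4th smallest is Cs⁺.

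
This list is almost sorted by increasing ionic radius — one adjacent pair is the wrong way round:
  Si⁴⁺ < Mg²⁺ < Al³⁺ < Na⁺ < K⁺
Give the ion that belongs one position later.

Scanning neighbour by neighbour, only Mg²⁺/Al³⁺ violates a trend: both have 10 electrons but Z(Al)=13 > Z(Mg)=12, so Al³⁺ should be the smaller of the two. That makes Mg²⁺ the one sitting a position early relative to where it belongs.

Mg²⁺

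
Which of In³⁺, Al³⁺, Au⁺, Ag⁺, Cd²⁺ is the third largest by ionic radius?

Tabulating Z and e⁻: Al³⁺ (Z=13, 10 e⁻), In³⁺ (Z=49, 46 e⁻), Cd²⁺ (Z=48, 46 e⁻), Ag⁺ (Z=47, 46 e⁻), Au⁺ (Z=79, 78 e⁻). Al³⁺ < In³⁺ (same group, period 3 vs 5); In³⁺ < Cd²⁺ (isoelectronic, higher Z=49 is smaller); Cd²⁺ < Ag⁺ (isoelectronic, higher Z=48 is smaller); Ag⁺ < Au⁺ (same group, period 5 vs 6).
That gives Al³⁺ < In³⁺ < Cd²⁺ < Ag⁺ < Au⁺. From the largest end, number 3 is Cd²⁺.

Cd²⁺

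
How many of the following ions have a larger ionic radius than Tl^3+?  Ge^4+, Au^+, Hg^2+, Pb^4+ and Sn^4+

2

Electron counts and nuclear charges: Ge^4+ (Z=32, 28 e⁻), Sn^4+ (Z=50, 46 e⁻), Pb^4+ (Z=82, 78 e⁻), Tl^3+ (Z=81, 78 e⁻), Hg^2+ (Z=80, 78 e⁻), Au^+ (Z=79, 78 e⁻). Ge^4+ < Sn^4+ (same group, 1 shell fewer); Sn^4+ < Pb^4+ (same group, period 5 vs 6); Pb^4+ < Tl^3+ (both 78 e⁻, Z=82>81); Tl^3+ < Hg^2+ (isoelectronic, higher Z=81 is smaller); Hg^2+ < Au^+ (isoelectronic, higher Z=80 is smaller).
Placing each against Tl^3+: smaller — Ge^4+, Sn^4+, Pb^4+; larger — Hg^2+, Au^+. That's 2.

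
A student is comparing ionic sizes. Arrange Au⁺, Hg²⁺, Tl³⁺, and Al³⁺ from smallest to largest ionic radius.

Electron counts and nuclear charges: Al³⁺ (Z=13, 10 e⁻), Tl³⁺ (Z=81, 78 e⁻), Hg²⁺ (Z=80, 78 e⁻), Au⁺ (Z=79, 78 e⁻). Al³⁺ < Tl³⁺ (same group, 3 shells fewer); Tl³⁺ < Hg²⁺ (both 78 e⁻, Z=81>80); Hg²⁺ < Au⁺ (isoelectronic, higher Z=80 is smaller).

Al³⁺ < Tl³⁺ < Hg²⁺ < Au⁺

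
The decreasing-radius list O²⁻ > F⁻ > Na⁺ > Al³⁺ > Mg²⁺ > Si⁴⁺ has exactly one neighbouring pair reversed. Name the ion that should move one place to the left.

Mg²⁺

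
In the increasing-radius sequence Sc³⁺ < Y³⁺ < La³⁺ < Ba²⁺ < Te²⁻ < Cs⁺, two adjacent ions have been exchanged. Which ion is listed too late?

Cs⁺

Compare adjacent ions: Cs⁺ and Te²⁻ share 54 electrons; the higher nuclear charge on Cs (Z=55) contracts it more, so Cs⁺ < Te²⁻ — yet in this increasing list Te²⁻ sits before Cs⁺. Nothing else is reversed, so Cs⁺ should move one place to the left.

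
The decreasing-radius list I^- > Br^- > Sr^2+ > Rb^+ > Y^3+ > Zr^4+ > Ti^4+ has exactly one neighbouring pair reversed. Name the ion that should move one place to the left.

Rb^+

Compare adjacent ions: both have 36 electrons but Z(Sr)=38 > Z(Rb)=37, so Sr^2+ should be the smaller of the two — yet in this decreasing list Sr^2+ sits before Rb^+. Nothing else is reversed, so Rb^+ should move one place to the left.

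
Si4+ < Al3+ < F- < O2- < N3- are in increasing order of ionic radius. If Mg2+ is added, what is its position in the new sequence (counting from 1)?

Each ion has 10 electrons. The ranking follows nuclear charge in reverse — greater Z gives a smaller radius. Si4+ (Z=14), Al3+ (Z=13), Mg2+ (Z=12), F- (Z=9), O2- (Z=8), N3- (Z=7).
Putting Mg2+ in gives Si4+ < Al3+ < Mg2+ < F- < O2- < N3-; it lands at slot 3.

3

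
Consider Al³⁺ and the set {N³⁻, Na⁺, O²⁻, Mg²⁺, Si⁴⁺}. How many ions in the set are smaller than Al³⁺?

These species are isoelectronic with 10 electrons. The only difference is the number of protons: Si⁴⁺ (Z=14), Al³⁺ (Z=13), Mg²⁺ (Z=12), Na⁺ (Z=11), O²⁻ (Z=8), N³⁻ (Z=7). The strongest nuclear pull (Si⁴⁺) gives the smallest ion.
Placing each against Al³⁺: smaller — Si⁴⁺; larger — Mg²⁺, Na⁺, O²⁻, N³⁻. Count: 1.

1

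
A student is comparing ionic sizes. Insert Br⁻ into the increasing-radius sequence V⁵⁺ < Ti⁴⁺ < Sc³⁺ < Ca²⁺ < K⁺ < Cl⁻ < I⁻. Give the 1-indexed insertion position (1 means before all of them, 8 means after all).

V⁵⁺ (Z=23, 18 e⁻), Ti⁴⁺ (Z=22, 18 e⁻), Sc³⁺ (Z=21, 18 e⁻), Ca²⁺ (Z=20, 18 e⁻), K⁺ (Z=19, 18 e⁻), Cl⁻ (Z=17, 18 e⁻), Br⁻ (Z=35, 36 e⁻), I⁻ (Z=53, 54 e⁻). V⁵⁺ < Ti⁴⁺ (isoelectronic, higher Z=23 is smaller); Ti⁴⁺ < Sc³⁺ (both 18 e⁻, Z=22>21); Sc³⁺ < Ca²⁺ (both 18 e⁻, Z=21>20); Ca²⁺ < K⁺ (both 18 e⁻, Z=20>19); K⁺ < Cl⁻ (both 18 e⁻, Z=19>17); Cl⁻ < Br⁻ (same group, 1 shell fewer); Br⁻ < I⁻ (same group, period 4 vs 5).
Merged order: V⁵⁺ < Ti⁴⁺ < Sc³⁺ < Ca²⁺ < K⁺ < Cl⁻ < Br⁻ < I⁻ — Br⁻ is number 7.

7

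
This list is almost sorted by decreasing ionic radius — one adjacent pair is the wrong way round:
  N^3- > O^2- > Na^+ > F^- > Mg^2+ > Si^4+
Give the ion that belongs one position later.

The pair Na^+, F^- is the wrong way round — Na^+ and F^- share 10 electrons; the higher nuclear charge on Na (Z=11) contracts it more, so Na^+ < F^-. All other adjacent pairs agree with periodic trends, so Na^+ is the misplaced ion.

Na^+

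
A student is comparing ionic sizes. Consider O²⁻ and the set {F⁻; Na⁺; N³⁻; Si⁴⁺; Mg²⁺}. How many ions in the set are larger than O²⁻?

1

These species are isoelectronic with 10 electrons. The only difference is the number of protons: Si⁴⁺ (Z=14), Mg²⁺ (Z=12), Na⁺ (Z=11), F⁻ (Z=9), O²⁻ (Z=8), N³⁻ (Z=7). The strongest nuclear pull (Si⁴⁺) gives the smallest ion.
Overall: Si⁴⁺ < Mg²⁺ < Na⁺ < F⁻ < O²⁻ < N³⁻. O²⁻ has 4 below it and 1 above. So 1 is larger.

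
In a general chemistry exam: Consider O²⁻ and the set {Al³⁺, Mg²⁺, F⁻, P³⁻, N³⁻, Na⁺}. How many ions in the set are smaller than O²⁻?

Electron counts and nuclear charges: Al³⁺: 10 e⁻, Z=13, Mg²⁺: 10 e⁻, Z=12, Na⁺: 10 e⁻, Z=11, F⁻: 10 e⁻, Z=9, O²⁻: 10 e⁻, Z=8, N³⁻: 10 e⁻, Z=7, P³⁻: 18 e⁻, Z=15. Al³⁺ < Mg²⁺ (both 10 e⁻, Z=13>12); Mg²⁺ < Na⁺ (isoelectronic, higher Z=12 is smaller); Na⁺ < F⁻ (isoelectronic, higher Z=11 is smaller); F⁻ < O²⁻ (both 10 e⁻, Z=9>8); O²⁻ < N³⁻ (isoelectronic, higher Z=8 is smaller); N³⁻ < P³⁻ (same group, 1 shell fewer).
Overall: Al³⁺ < Mg²⁺ < Na⁺ < F⁻ < O²⁻ < N³⁻ < P³⁻. O²⁻ has 4 below it and 2 above. That's 4.

4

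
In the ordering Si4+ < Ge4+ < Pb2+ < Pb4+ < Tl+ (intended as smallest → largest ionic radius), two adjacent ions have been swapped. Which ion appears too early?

Compare adjacent ions: both are Pb; the higher oxidation state (+4) has fewer electrons and is therefore smaller — yet in this increasing list Pb2+ sits before Pb4+. Nothing else is reversed, so Pb2+ should move one place to the right.

Pb2+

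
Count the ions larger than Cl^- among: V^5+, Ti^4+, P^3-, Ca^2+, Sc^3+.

1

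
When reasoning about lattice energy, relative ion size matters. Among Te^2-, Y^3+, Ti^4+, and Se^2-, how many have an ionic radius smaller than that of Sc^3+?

Electron counts and nuclear charges: Ti^4+ (Z=22, 18 e⁻), Sc^3+ (Z=21, 18 e⁻), Y^3+ (Z=39, 36 e⁻), Se^2- (Z=34, 36 e⁻), Te^2- (Z=52, 54 e⁻). Ti^4+ < Sc^3+ (isoelectronic, higher Z=22 is smaller); Sc^3+ < Y^3+ (same group, period 4 vs 5); Y^3+ < Se^2- (both 36 e⁻, Z=39>34); Se^2- < Te^2- (same group, 1 shell fewer).
Ordering all of them (including Sc^3+) by radius gives Ti^4+ < Sc^3+ < Y^3+ < Se^2- < Te^2-. That's 1.

1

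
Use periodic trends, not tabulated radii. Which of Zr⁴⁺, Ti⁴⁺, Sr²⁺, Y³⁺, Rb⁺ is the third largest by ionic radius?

Y³⁺

Tabulating Z and e⁻: Ti⁴⁺: 18 e⁻, Z=22, Zr⁴⁺: 36 e⁻, Z=40, Y³⁺: 36 e⁻, Z=39, Sr²⁺: 36 e⁻, Z=38, Rb⁺: 36 e⁻, Z=37. Ti⁴⁺ < Zr⁴⁺ (same group, period 4 vs 5); Zr⁴⁺ < Y³⁺ (isoelectronic, higher Z=40 is smaller); Y³⁺ < Sr²⁺ (both 36 e⁻, Z=39>38); Sr²⁺ < Rb⁺ (both 36 e⁻, Z=38>37).
So the order is Ti⁴⁺ < Zr⁴⁺ < Y³⁺ < Sr²⁺ < Rb⁺; the 3rd-largest ion is Y³⁺.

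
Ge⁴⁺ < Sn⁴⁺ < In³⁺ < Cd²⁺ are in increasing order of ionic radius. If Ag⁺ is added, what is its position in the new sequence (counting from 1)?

5

Work out protons and electrons: Ge⁴⁺: 28 e⁻, Z=32, Sn⁴⁺: 46 e⁻, Z=50, In³⁺: 46 e⁻, Z=49, Cd²⁺: 46 e⁻, Z=48, Ag⁺: 46 e⁻, Z=47. Ge⁴⁺ < Sn⁴⁺ (same group, 1 shell fewer); Sn⁴⁺ < In³⁺ (isoelectronic, higher Z=50 is smaller); In³⁺ < Cd²⁺ (isoelectronic, higher Z=49 is smaller); Cd²⁺ < Ag⁺ (both 46 e⁻, Z=48>47).
Merged order: Ge⁴⁺ < Sn⁴⁺ < In³⁺ < Cd²⁺ < Ag⁺ — Ag⁺ is number 5.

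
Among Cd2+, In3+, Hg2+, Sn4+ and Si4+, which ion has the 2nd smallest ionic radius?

Sn4+

Electron counts and nuclear charges: Si4+ (Z=14, 10 e⁻), Sn4+ (Z=50, 46 e⁻), In3+ (Z=49, 46 e⁻), Cd2+ (Z=48, 46 e⁻), Hg2+ (Z=80, 78 e⁻). Si4+ < Sn4+ (same group, 2 shells fewer); Sn4+ < In3+ (both 46 e⁻, Z=50>49); In3+ < Cd2+ (isoelectronic, higher Z=49 is smaller); Cd2+ < Hg2+ (same group, period 5 vs 6).
That gives Si4+ < Sn4+ < In3+ < Cd2+ < Hg2+. From the smallest end, number 2 is Sn4+.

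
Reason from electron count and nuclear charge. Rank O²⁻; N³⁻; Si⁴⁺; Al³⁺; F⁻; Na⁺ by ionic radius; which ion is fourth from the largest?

Na⁺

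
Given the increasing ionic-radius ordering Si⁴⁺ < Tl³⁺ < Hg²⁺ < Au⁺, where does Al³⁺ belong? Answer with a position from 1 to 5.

Electron counts and nuclear charges: Si⁴⁺: 10 e⁻, Z=14, Al³⁺: 10 e⁻, Z=13, Tl³⁺: 78 e⁻, Z=81, Hg²⁺: 78 e⁻, Z=80, Au⁺: 78 e⁻, Z=79. Si⁴⁺ < Al³⁺ (both 10 e⁻, Z=14>13); Al³⁺ < Tl³⁺ (same group, 3 shells fewer); Tl³⁺ < Hg²⁺ (both 78 e⁻, Z=81>80); Hg²⁺ < Au⁺ (isoelectronic, higher Z=80 is smaller).
Putting Al³⁺ in gives Si⁴⁺ < Al³⁺ < Tl³⁺ < Hg²⁺ < Au⁺; it lands at slot 2.

2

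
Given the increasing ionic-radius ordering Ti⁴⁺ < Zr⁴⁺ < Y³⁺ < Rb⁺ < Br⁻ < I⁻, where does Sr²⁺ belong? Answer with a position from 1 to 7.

4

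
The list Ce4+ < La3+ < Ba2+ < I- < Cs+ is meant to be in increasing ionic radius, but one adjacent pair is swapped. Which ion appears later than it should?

Scanning neighbour by neighbour, only I-/Cs+ violates a trend: both have 54 electrons but Z(Cs)=55 > Z(I)=53, so Cs+ should be the smaller of the two. That makes Cs+ the one sitting a position late relative to where it belongs.

Cs+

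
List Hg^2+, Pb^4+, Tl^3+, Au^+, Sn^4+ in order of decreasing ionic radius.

Au^+ > Hg^2+ > Tl^3+ > Pb^4+ > Sn^4+

Sn^4+: 46 e⁻, Z=50, Pb^4+: 78 e⁻, Z=82, Tl^3+: 78 e⁻, Z=81, Hg^2+: 78 e⁻, Z=80, Au^+: 78 e⁻, Z=79. Sn^4+ < Pb^4+ (same group, 1 shell fewer); Pb^4+ < Tl^3+ (isoelectronic, higher Z=82 is smaller); Tl^3+ < Hg^2+ (both 78 e⁻, Z=81>80); Hg^2+ < Au^+ (both 78 e⁻, Z=80>79).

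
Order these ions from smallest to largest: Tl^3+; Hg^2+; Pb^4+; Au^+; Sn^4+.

First list Z and electron count for each: Sn^4+ (Z=50, 46 e⁻), Pb^4+ (Z=82, 78 e⁻), Tl^3+ (Z=81, 78 e⁻), Hg^2+ (Z=80, 78 e⁻), Au^+ (Z=79, 78 e⁻). Sn^4+ < Pb^4+ (same group, 1 shell fewer); Pb^4+ < Tl^3+ (isoelectronic, higher Z=82 is smaller); Tl^3+ < Hg^2+ (isoelectronic, higher Z=81 is smaller); Hg^2+ < Au^+ (isoelectronic, higher Z=80 is smaller).

Sn^4+ < Pb^4+ < Tl^3+ < Hg^2+ < Au^+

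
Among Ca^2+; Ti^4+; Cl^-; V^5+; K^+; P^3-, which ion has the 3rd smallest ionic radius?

These species are isoelectronic with 18 electrons. The only difference is the number of protons: V^5+ (Z=23), Ti^4+ (Z=22), Ca^2+ (Z=20), K^+ (Z=19), Cl^- (Z=17), P^3- (Z=15). The strongest nuclear pull (V^5+) gives the smallest ion.
Full ascending order: V^5+ < Ti^4+ < Ca^2+ < K^+ < Cl^- < P^3-. Counting from the smallest, position 3 is Ca^2+.

Ca^2+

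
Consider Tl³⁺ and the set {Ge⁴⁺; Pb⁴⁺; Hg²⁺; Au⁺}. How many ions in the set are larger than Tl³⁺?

Tabulating Z and e⁻: Ge⁴⁺: 28 e⁻, Z=32, Pb⁴⁺: 78 e⁻, Z=82, Tl³⁺: 78 e⁻, Z=81, Hg²⁺: 78 e⁻, Z=80, Au⁺: 78 e⁻, Z=79. Ge⁴⁺ < Pb⁴⁺ (same group, period 4 vs 6); Pb⁴⁺ < Tl³⁺ (isoelectronic, higher Z=82 is smaller); Tl³⁺ < Hg²⁺ (isoelectronic, higher Z=81 is smaller); Hg²⁺ < Au⁺ (isoelectronic, higher Z=80 is smaller).
Overall: Ge⁴⁺ < Pb⁴⁺ < Tl³⁺ < Hg²⁺ < Au⁺. Tl³⁺ has 2 below it and 2 above. So 2 are larger.

2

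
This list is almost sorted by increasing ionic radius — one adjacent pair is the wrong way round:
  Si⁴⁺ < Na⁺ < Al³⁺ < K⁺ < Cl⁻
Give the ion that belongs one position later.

Compare adjacent ions: they are isoelectronic (10 e⁻) and Al has more protons than Na (13 vs 11), making Al³⁺ smaller — yet in this increasing list Na⁺ sits before Al³⁺. Nothing else is reversed, so Na⁺ should move one place to the right.

Na⁺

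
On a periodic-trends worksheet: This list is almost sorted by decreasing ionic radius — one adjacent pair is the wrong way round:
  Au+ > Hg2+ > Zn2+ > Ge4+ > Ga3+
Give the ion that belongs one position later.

Ge4+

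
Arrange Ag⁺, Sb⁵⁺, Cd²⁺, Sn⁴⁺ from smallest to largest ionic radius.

These species are isoelectronic with 46 electrons. The only difference is the number of protons: Sb⁵⁺ (Z=51), Sn⁴⁺ (Z=50), Cd²⁺ (Z=48), Ag⁺ (Z=47). The strongest nuclear pull (Sb⁵⁺) gives the smallest ion.

Sb⁵⁺ < Sn⁴⁺ < Cd²⁺ < Ag⁺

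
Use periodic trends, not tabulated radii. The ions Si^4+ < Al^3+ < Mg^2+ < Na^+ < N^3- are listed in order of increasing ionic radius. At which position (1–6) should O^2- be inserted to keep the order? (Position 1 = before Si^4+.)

Isoelectronic series (10 e⁻ each). Size is set by nuclear charge: more protons means a smaller ion. Si^4+ (Z=14), Al^3+ (Z=13), Mg^2+ (Z=12), Na^+ (Z=11), O^2- (Z=8), N^3- (Z=7).
Merged order: Si^4+ < Al^3+ < Mg^2+ < Na^+ < O^2- < N^3- — O^2- is number 5.

5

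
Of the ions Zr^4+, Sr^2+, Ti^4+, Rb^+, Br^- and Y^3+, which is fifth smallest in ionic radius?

Rb^+

Ti^4+: 18 e⁻, Z=22, Zr^4+: 36 e⁻, Z=40, Y^3+: 36 e⁻, Z=39, Sr^2+: 36 e⁻, Z=38, Rb^+: 36 e⁻, Z=37, Br^-: 36 e⁻, Z=35. Ti^4+ < Zr^4+ (same group, 1 shell fewer); Zr^4+ < Y^3+ (isoelectronic, higher Z=40 is smaller); Y^3+ < Sr^2+ (isoelectronic, higher Z=39 is smaller); Sr^2+ < Rb^+ (both 36 e⁻, Z=38>37); Rb^+ < Br^- (both 36 e⁻, Z=37>35).
That gives Ti^4+ < Zr^4+ < Y^3+ < Sr^2+ < Rb^+ < Br^-. From the smallest end, number 5 is Rb^+.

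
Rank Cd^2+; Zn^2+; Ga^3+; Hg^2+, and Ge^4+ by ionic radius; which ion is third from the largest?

Zn^2+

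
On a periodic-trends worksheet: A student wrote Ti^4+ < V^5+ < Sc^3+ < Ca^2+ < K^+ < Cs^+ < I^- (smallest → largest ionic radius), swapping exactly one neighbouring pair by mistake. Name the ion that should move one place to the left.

Compare adjacent ions: V^5+ and Ti^4+ share 18 electrons; the higher nuclear charge on V (Z=23) contracts it more, so V^5+ < Ti^4+ — yet in this increasing list Ti^4+ sits before V^5+. Nothing else is reversed, so V^5+ should move one place to the left.

V^5+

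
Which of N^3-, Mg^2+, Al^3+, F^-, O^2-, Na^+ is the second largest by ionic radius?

All of these have 10 electrons (isoelectronic). With the same electron cloud, the ion with the most protons pulls it in tightest. Nuclear charges: Al^3+ (Z=13), Mg^2+ (Z=12), Na^+ (Z=11), F^- (Z=9), O^2- (Z=8), N^3- (Z=7). Highest Z is smallest.
Full ascending order: Al^3+ < Mg^2+ < Na^+ < F^- < O^2- < N^3-. Counting from the largest, position 2 is O^2-.

O^2-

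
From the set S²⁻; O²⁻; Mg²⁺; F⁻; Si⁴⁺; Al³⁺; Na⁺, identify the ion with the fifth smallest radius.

F⁻

Si⁴⁺: 10 e⁻, Z=14, Al³⁺: 10 e⁻, Z=13, Mg²⁺: 10 e⁻, Z=12, Na⁺: 10 e⁻, Z=11, F⁻: 10 e⁻, Z=9, O²⁻: 10 e⁻, Z=8, S²⁻: 18 e⁻, Z=16. Si⁴⁺ < Al³⁺ (isoelectronic, higher Z=14 is smaller); Al³⁺ < Mg²⁺ (both 10 e⁻, Z=13>12); Mg²⁺ < Na⁺ (both 10 e⁻, Z=12>11); Na⁺ < F⁻ (both 10 e⁻, Z=11>9); F⁻ < O²⁻ (both 10 e⁻, Z=9>8); O²⁻ < S²⁻ (same group, period 2 vs 3).
Full ascending order: Si⁴⁺ < Al³⁺ < Mg²⁺ < Na⁺ < F⁻ < O²⁻ < S²⁻. Counting from the smallest, position 5 is F⁻.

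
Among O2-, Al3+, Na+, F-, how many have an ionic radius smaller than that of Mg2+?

1

All of these have 10 electrons (isoelectronic). With the same electron cloud, the ion with the most protons pulls it in tightest. Nuclear charges: Al3+ (Z=13), Mg2+ (Z=12), Na+ (Z=11), F- (Z=9), O2- (Z=8). Highest Z is smallest.
Relative to Mg2+, the ions that are smaller are Al3+. That's 1.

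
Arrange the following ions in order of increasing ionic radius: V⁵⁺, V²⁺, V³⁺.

For a single element, ionic radius drops as positive charge rises — V⁵⁺ < V²⁺.

V⁵⁺ < V³⁺ < V²⁺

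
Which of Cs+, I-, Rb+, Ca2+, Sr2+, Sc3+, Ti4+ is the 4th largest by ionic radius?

Sr2+

Work out protons and electrons: Ti4+ (Z=22, 18 e⁻), Sc3+ (Z=21, 18 e⁻), Ca2+ (Z=20, 18 e⁻), Sr2+ (Z=38, 36 e⁻), Rb+ (Z=37, 36 e⁻), Cs+ (Z=55, 54 e⁻), I- (Z=53, 54 e⁻). Ti4+ < Sc3+ (both 18 e⁻, Z=22>21); Sc3+ < Ca2+ (isoelectronic, higher Z=21 is smaller); Ca2+ < Sr2+ (same group, 1 shell fewer); Sr2+ < Rb+ (both 36 e⁻, Z=38>37); Rb+ < Cs+ (same group, period 5 vs 6); Cs+ < I- (both 54 e⁻, Z=55>53).
Ordering: Ti4+ < Sc3+ < Ca2+ < Sr2+ < Rb+ < Cs+ < I-. The 4th largest is Sr2+.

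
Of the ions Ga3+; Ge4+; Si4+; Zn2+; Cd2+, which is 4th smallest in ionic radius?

Tabulating Z and e⁻: Si4+: 10 e⁻, Z=14, Ge4+: 28 e⁻, Z=32, Ga3+: 28 e⁻, Z=31, Zn2+: 28 e⁻, Z=30, Cd2+: 46 e⁻, Z=48. Si4+ < Ge4+ (same group, period 3 vs 4); Ge4+ < Ga3+ (isoelectronic, higher Z=32 is smaller); Ga3+ < Zn2+ (both 28 e⁻, Z=31>30); Zn2+ < Cd2+ (same group, 1 shell fewer).
Ordering: Si4+ < Ge4+ < Ga3+ < Zn2+ < Cd2+. The 4th smallest is Zn2+.

Zn2+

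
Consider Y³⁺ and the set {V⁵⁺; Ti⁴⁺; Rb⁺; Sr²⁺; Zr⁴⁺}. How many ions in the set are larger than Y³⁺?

2

Work out protons and electrons: V⁵⁺ has 18 e⁻ (Z=23), Ti⁴⁺ has 18 e⁻ (Z=22), Zr⁴⁺ has 36 e⁻ (Z=40), Y³⁺ has 36 e⁻ (Z=39), Sr²⁺ has 36 e⁻ (Z=38), Rb⁺ has 36 e⁻ (Z=37). V⁵⁺ < Ti⁴⁺ (both 18 e⁻, Z=23>22); Ti⁴⁺ < Zr⁴⁺ (same group, period 4 vs 5); Zr⁴⁺ < Y³⁺ (isoelectronic, higher Z=40 is smaller); Y³⁺ < Sr²⁺ (both 36 e⁻, Z=39>38); Sr²⁺ < Rb⁺ (isoelectronic, higher Z=38 is smaller).
Ordering all of them (including Y³⁺) by radius gives V⁵⁺ < Ti⁴⁺ < Zr⁴⁺ < Y³⁺ < Sr²⁺ < Rb⁺. So 2 are larger.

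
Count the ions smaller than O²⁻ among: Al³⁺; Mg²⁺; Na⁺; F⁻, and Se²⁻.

4

Al³⁺ has 10 e⁻ (Z=13), Mg²⁺ has 10 e⁻ (Z=12), Na⁺ has 10 e⁻ (Z=11), F⁻ has 10 e⁻ (Z=9), O²⁻ has 10 e⁻ (Z=8), Se²⁻ has 36 e⁻ (Z=34). Al³⁺ < Mg²⁺ (both 10 e⁻, Z=13>12); Mg²⁺ < Na⁺ (isoelectronic, higher Z=12 is smaller); Na⁺ < F⁻ (both 10 e⁻, Z=11>9); F⁻ < O²⁻ (both 10 e⁻, Z=9>8); O²⁻ < Se²⁻ (same group, 2 shells fewer).
Ordering all of them (including O²⁻) by radius gives Al³⁺ < Mg²⁺ < Na⁺ < F⁻ < O²⁻ < Se²⁻. So 4 are smaller.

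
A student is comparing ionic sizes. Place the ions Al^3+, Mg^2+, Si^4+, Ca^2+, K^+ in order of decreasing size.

K^+ > Ca^2+ > Mg^2+ > Al^3+ > Si^4+

Tabulating Z and e⁻: Si^4+ (Z=14, 10 e⁻), Al^3+ (Z=13, 10 e⁻), Mg^2+ (Z=12, 10 e⁻), Ca^2+ (Z=20, 18 e⁻), K^+ (Z=19, 18 e⁻). Si^4+ < Al^3+ (isoelectronic, higher Z=14 is smaller); Al^3+ < Mg^2+ (both 10 e⁻, Z=13>12); Mg^2+ < Ca^2+ (same group, 1 shell fewer); Ca^2+ < K^+ (both 18 e⁻, Z=20>19).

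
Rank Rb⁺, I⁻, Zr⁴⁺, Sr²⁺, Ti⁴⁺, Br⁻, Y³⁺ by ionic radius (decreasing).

Work out protons and electrons: Ti⁴⁺ (Z=22, 18 e⁻), Zr⁴⁺ (Z=40, 36 e⁻), Y³⁺ (Z=39, 36 e⁻), Sr²⁺ (Z=38, 36 e⁻), Rb⁺ (Z=37, 36 e⁻), Br⁻ (Z=35, 36 e⁻), I⁻ (Z=53, 54 e⁻). Ti⁴⁺ < Zr⁴⁺ (same group, 1 shell fewer); Zr⁴⁺ < Y³⁺ (both 36 e⁻, Z=40>39); Y³⁺ < Sr²⁺ (both 36 e⁻, Z=39>38); Sr²⁺ < Rb⁺ (isoelectronic, higher Z=38 is smaller); Rb⁺ < Br⁻ (both 36 e⁻, Z=37>35); Br⁻ < I⁻ (same group, period 4 vs 5).

I⁻ > Br⁻ > Rb⁺ > Sr²⁺ > Y³⁺ > Zr⁴⁺ > Ti⁴⁺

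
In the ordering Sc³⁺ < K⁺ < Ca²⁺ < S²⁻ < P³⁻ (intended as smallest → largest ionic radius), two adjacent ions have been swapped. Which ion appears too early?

K⁺

Scanning neighbour by neighbour, only K⁺/Ca²⁺ violates a trend: both have 18 electrons but Z(Ca)=20 > Z(K)=19, so Ca²⁺ should be the smaller of the two. That makes K⁺ the one sitting a position early relative to where it belongs.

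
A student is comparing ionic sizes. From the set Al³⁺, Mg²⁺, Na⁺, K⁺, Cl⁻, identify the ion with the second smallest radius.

Mg²⁺

First list Z and electron count for each: Al³⁺ has 10 e⁻ (Z=13), Mg²⁺ has 10 e⁻ (Z=12), Na⁺ has 10 e⁻ (Z=11), K⁺ has 18 e⁻ (Z=19), Cl⁻ has 18 e⁻ (Z=17). Al³⁺ < Mg²⁺ (isoelectronic, higher Z=13 is smaller); Mg²⁺ < Na⁺ (both 10 e⁻, Z=12>11); Na⁺ < K⁺ (same group, 1 shell fewer); K⁺ < Cl⁻ (both 18 e⁻, Z=19>17).
That gives Al³⁺ < Mg²⁺ < Na⁺ < K⁺ < Cl⁻. From the smallest end, number 2 is Mg²⁺.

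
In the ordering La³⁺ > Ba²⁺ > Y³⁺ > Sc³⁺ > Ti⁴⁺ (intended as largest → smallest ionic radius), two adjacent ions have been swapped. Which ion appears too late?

Ba²⁺

The pair La³⁺, Ba²⁺ is the wrong way round — La³⁺ and Ba²⁺ share 54 electrons; the higher nuclear charge on La (Z=57) contracts it more, so La³⁺ < Ba²⁺. All other adjacent pairs agree with periodic trends, so Ba²⁺ is the misplaced ion.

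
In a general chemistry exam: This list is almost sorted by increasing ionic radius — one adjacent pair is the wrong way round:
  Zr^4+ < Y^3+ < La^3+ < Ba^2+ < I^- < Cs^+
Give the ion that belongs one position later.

The pair I^-, Cs^+ is the wrong way round — both have 54 electrons but Z(Cs)=55 > Z(I)=53, so Cs^+ should be the smaller of the two. All other adjacent pairs agree with periodic trends, so I^- is the misplaced ion.

I^-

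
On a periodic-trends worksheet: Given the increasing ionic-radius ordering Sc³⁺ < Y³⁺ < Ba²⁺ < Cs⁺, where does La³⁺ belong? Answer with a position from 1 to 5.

Tabulating Z and e⁻: Sc³⁺ (Z=21, 18 e⁻), Y³⁺ (Z=39, 36 e⁻), La³⁺ (Z=57, 54 e⁻), Ba²⁺ (Z=56, 54 e⁻), Cs⁺ (Z=55, 54 e⁻). Sc³⁺ < Y³⁺ (same group, 1 shell fewer); Y³⁺ < La³⁺ (same group, period 5 vs 6); La³⁺ < Ba²⁺ (isoelectronic, higher Z=57 is smaller); Ba²⁺ < Cs⁺ (both 54 e⁻, Z=56>55).
Putting La³⁺ in gives Sc³⁺ < Y³⁺ < La³⁺ < Ba²⁺ < Cs⁺; it lands at slot 3.

3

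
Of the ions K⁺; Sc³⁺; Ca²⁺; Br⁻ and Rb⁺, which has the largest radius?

Electron counts and nuclear charges: Sc³⁺: 18 e⁻, Z=21, Ca²⁺: 18 e⁻, Z=20, K⁺: 18 e⁻, Z=19, Rb⁺: 36 e⁻, Z=37, Br⁻: 36 e⁻, Z=35. Sc³⁺ < Ca²⁺ (both 18 e⁻, Z=21>20); Ca²⁺ < K⁺ (isoelectronic, higher Z=20 is smaller); K⁺ < Rb⁺ (same group, 1 shell fewer); Rb⁺ < Br⁻ (both 36 e⁻, Z=37>35).

Br⁻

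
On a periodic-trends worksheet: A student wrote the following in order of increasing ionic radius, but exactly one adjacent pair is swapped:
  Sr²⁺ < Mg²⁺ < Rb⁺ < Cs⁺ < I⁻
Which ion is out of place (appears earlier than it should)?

The pair Sr²⁺, Mg²⁺ is the wrong way round — both in group 2 with the same charge; Mg²⁺ (period 3) has the smaller radius. All other adjacent pairs agree with periodic trends, so Sr²⁺ is the misplaced ion.

Sr²⁺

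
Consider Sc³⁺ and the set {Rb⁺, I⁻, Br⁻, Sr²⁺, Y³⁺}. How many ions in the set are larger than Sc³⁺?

5

Work out protons and electrons: Sc³⁺: 18 e⁻, Z=21, Y³⁺: 36 e⁻, Z=39, Sr²⁺: 36 e⁻, Z=38, Rb⁺: 36 e⁻, Z=37, Br⁻: 36 e⁻, Z=35, I⁻: 54 e⁻, Z=53. Sc³⁺ < Y³⁺ (same group, 1 shell fewer); Y³⁺ < Sr²⁺ (isoelectronic, higher Z=39 is smaller); Sr²⁺ < Rb⁺ (isoelectronic, higher Z=38 is smaller); Rb⁺ < Br⁻ (both 36 e⁻, Z=37>35); Br⁻ < I⁻ (same group, period 4 vs 5).
Relative to Sc³⁺, the ions that are larger are Y³⁺, Sr²⁺, Rb⁺, Br⁻, I⁻. Count: 5.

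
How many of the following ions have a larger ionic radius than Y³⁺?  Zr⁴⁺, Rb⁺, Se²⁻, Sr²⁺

3

Isoelectronic series (36 e⁻ each). Size is set by nuclear charge: more protons means a smaller ion. Zr⁴⁺ (Z=40), Y³⁺ (Z=39), Sr²⁺ (Z=38), Rb⁺ (Z=37), Se²⁻ (Z=34).
Placing each against Y³⁺: smaller — Zr⁴⁺; larger — Sr²⁺, Rb⁺, Se²⁻. So 3 are larger.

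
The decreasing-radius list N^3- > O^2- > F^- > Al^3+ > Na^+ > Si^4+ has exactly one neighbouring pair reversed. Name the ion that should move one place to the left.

Na^+

Scanning neighbour by neighbour, only Al^3+/Na^+ violates a trend: they are isoelectronic (10 e⁻) and Al has more protons than Na (13 vs 11), making Al^3+ smaller. That makes Na^+ the one sitting a position late relative to where it belongs.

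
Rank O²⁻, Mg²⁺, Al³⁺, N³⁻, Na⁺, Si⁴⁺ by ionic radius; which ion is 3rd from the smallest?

Mg²⁺

Each ion has 10 electrons. The ranking follows nuclear charge in reverse — greater Z gives a smaller radius. Si⁴⁺ (Z=14), Al³⁺ (Z=13), Mg²⁺ (Z=12), Na⁺ (Z=11), O²⁻ (Z=8), N³⁻ (Z=7).
That gives Si⁴⁺ < Al³⁺ < Mg²⁺ < Na⁺ < O²⁻ < N³⁻. From the smallest end, number 3 is Mg²⁺.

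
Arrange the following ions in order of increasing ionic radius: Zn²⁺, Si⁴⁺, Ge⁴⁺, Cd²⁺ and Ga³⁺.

Si⁴⁺ < Ge⁴⁺ < Ga³⁺ < Zn²⁺ < Cd²⁺

First list Z and electron count for each: Si⁴⁺: 10 e⁻, Z=14, Ge⁴⁺: 28 e⁻, Z=32, Ga³⁺: 28 e⁻, Z=31, Zn²⁺: 28 e⁻, Z=30, Cd²⁺: 46 e⁻, Z=48. Si⁴⁺ < Ge⁴⁺ (same group, period 3 vs 4); Ge⁴⁺ < Ga³⁺ (isoelectronic, higher Z=32 is smaller); Ga³⁺ < Zn²⁺ (both 28 e⁻, Z=31>30); Zn²⁺ < Cd²⁺ (same group, period 4 vs 5).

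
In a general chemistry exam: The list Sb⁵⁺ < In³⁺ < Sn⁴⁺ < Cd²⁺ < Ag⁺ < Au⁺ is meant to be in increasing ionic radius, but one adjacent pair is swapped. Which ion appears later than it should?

Sn⁴⁺

The pair In³⁺, Sn⁴⁺ is the wrong way round — they are isoelectronic (46 e⁻) and Sn has more protons than In (50 vs 49), making Sn⁴⁺ smaller. All other adjacent pairs agree with periodic trends, so Sn⁴⁺ is the misplaced ion.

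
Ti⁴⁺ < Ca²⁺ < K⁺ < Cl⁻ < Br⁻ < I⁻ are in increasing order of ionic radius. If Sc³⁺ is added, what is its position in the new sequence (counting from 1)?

Tabulating Z and e⁻: Ti⁴⁺ has 18 e⁻ (Z=22), Sc³⁺ has 18 e⁻ (Z=21), Ca²⁺ has 18 e⁻ (Z=20), K⁺ has 18 e⁻ (Z=19), Cl⁻ has 18 e⁻ (Z=17), Br⁻ has 36 e⁻ (Z=35), I⁻ has 54 e⁻ (Z=53). Ti⁴⁺ < Sc³⁺ (both 18 e⁻, Z=22>21); Sc³⁺ < Ca²⁺ (both 18 e⁻, Z=21>20); Ca²⁺ < K⁺ (both 18 e⁻, Z=20>19); K⁺ < Cl⁻ (both 18 e⁻, Z=19>17); Cl⁻ < Br⁻ (same group, period 3 vs 4); Br⁻ < I⁻ (same group, 1 shell fewer).
Merged order: Ti⁴⁺ < Sc³⁺ < Ca²⁺ < K⁺ < Cl⁻ < Br⁻ < I⁻ — Sc³⁺ is number 2.

2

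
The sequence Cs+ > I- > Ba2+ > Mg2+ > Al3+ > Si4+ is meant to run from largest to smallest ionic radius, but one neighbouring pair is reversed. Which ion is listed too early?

Cs+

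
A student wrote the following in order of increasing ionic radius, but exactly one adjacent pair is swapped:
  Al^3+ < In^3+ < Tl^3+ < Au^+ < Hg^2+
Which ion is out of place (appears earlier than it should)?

Au^+

Scanning neighbour by neighbour, only Au^+/Hg^2+ violates a trend: both have 78 electrons but Z(Hg)=80 > Z(Au)=79, so Hg^2+ should be the smaller of the two. That makes Au^+ the one sitting a position early relative to where it belongs.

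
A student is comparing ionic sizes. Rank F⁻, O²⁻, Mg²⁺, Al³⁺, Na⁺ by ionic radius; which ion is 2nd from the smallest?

Mg²⁺

These species are isoelectronic with 10 electrons. The only difference is the number of protons: Al³⁺ (Z=13), Mg²⁺ (Z=12), Na⁺ (Z=11), F⁻ (Z=9), O²⁻ (Z=8). The strongest nuclear pull (Al³⁺) gives the smallest ion.
That gives Al³⁺ < Mg²⁺ < Na⁺ < F⁻ < O²⁻. From the smallest end, number 2 is Mg²⁺.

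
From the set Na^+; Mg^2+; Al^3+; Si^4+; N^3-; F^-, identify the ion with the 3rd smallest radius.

Mg^2+

Isoelectronic series (10 e⁻ each). Size is set by nuclear charge: more protons means a smaller ion. Si^4+ (Z=14), Al^3+ (Z=13), Mg^2+ (Z=12), Na^+ (Z=11), F^- (Z=9), N^3- (Z=7).
Full ascending order: Si^4+ < Al^3+ < Mg^2+ < Na^+ < F^- < N^3-. Counting from the smallest, position 3 is Mg^2+.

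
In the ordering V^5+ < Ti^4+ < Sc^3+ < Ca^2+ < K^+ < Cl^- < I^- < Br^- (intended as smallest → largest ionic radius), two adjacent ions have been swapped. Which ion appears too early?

Scanning neighbour by neighbour, only I^-/Br^- violates a trend: same group and charge — period 4 sits above period 5, so Br^- is smaller. That makes I^- the one sitting a position early relative to where it belongs.

I^-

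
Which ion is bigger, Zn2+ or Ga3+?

Isoelectronic series (28 e⁻ each). Size is set by nuclear charge: more protons means a smaller ion. Ga3+ (Z=31), Zn2+ (Z=30).

Zn2+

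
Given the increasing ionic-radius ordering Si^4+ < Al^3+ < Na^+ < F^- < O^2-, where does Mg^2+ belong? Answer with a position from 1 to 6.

3

Isoelectronic series (10 e⁻ each). Size is set by nuclear charge: more protons means a smaller ion. Si^4+ (Z=14), Al^3+ (Z=13), Mg^2+ (Z=12), Na^+ (Z=11), F^- (Z=9), O^2- (Z=8).
Merged order: Si^4+ < Al^3+ < Mg^2+ < Na^+ < F^- < O^2- — Mg^2+ is number 3.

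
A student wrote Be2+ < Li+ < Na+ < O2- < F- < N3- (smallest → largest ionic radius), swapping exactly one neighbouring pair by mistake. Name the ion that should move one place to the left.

F-

Check each adjacent pair. O2- and F- are reversed: F- and O2- share 10 electrons; the higher nuclear charge on F (Z=9) contracts it more, so F- < O2-. No other neighbouring pair contradicts the periodic trends, so F- is the ion listed too late.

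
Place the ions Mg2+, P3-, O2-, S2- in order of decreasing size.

First list Z and electron count for each: Mg2+: 10 e⁻, Z=12, O2-: 10 e⁻, Z=8, S2-: 18 e⁻, Z=16, P3-: 18 e⁻, Z=15. Mg2+ < O2- (isoelectronic, higher Z=12 is smaller); O2- < S2- (same group, 1 shell fewer); S2- < P3- (both 18 e⁻, Z=16>15).

P3- > S2- > O2- > Mg2+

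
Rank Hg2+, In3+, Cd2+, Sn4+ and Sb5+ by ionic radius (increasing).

Sb5+ < Sn4+ < In3+ < Cd2+ < Hg2+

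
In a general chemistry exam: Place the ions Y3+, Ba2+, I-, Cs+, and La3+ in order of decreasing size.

Tabulating Z and e⁻: Y3+: 36 e⁻, Z=39, La3+: 54 e⁻, Z=57, Ba2+: 54 e⁻, Z=56, Cs+: 54 e⁻, Z=55, I-: 54 e⁻, Z=53. Y3+ < La3+ (same group, 1 shell fewer); La3+ < Ba2+ (both 54 e⁻, Z=57>56); Ba2+ < Cs+ (both 54 e⁻, Z=56>55); Cs+ < I- (both 54 e⁻, Z=55>53).

I- > Cs+ > Ba2+ > La3+ > Y3+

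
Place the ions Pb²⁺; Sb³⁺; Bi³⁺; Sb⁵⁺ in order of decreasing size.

Pb²⁺ > Bi³⁺ > Sb³⁺ > Sb⁵⁺

First list Z and electron count for each: Sb⁵⁺ (Z=51, 46 e⁻), Sb³⁺ (Z=51, 48 e⁻), Bi³⁺ (Z=83, 80 e⁻), Pb²⁺ (Z=82, 80 e⁻). Sb⁵⁺ < Sb³⁺ (higher charge on the same element); Sb³⁺ < Bi³⁺ (same group, 1 shell fewer); Bi³⁺ < Pb²⁺ (both 80 e⁻, Z=83>82).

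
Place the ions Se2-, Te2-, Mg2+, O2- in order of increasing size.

Mg2+ has 10 e⁻ (Z=12), O2- has 10 e⁻ (Z=8), Se2- has 36 e⁻ (Z=34), Te2- has 54 e⁻ (Z=52). Mg2+ < O2- (isoelectronic, higher Z=12 is smaller); O2- < Se2- (same group, period 2 vs 4); Se2- < Te2- (same group, period 4 vs 5).

Mg2+ < O2- < Se2- < Te2-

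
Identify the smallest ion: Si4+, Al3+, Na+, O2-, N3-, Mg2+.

These species are isoelectronic with 10 electrons. The only difference is the number of protons: Si4+ (Z=14), Al3+ (Z=13), Mg2+ (Z=12), Na+ (Z=11), O2- (Z=8), N3- (Z=7). The strongest nuclear pull (Si4+) gives the smallest ion.

Si4+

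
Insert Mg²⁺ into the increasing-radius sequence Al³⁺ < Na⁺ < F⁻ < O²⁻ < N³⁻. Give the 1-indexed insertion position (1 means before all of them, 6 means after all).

All of these have 10 electrons (isoelectronic). With the same electron cloud, the ion with the most protons pulls it in tightest. Nuclear charges: Al³⁺ (Z=13), Mg²⁺ (Z=12), Na⁺ (Z=11), F⁻ (Z=9), O²⁻ (Z=8), N³⁻ (Z=7). Highest Z is smallest.
Putting Mg²⁺ in gives Al³⁺ < Mg²⁺ < Na⁺ < F⁻ < O²⁻ < N³⁻; it lands at slot 2.

2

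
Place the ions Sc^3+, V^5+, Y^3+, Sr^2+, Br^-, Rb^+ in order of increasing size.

Tabulating Z and e⁻: V^5+ has 18 e⁻ (Z=23), Sc^3+ has 18 e⁻ (Z=21), Y^3+ has 36 e⁻ (Z=39), Sr^2+ has 36 e⁻ (Z=38), Rb^+ has 36 e⁻ (Z=37), Br^- has 36 e⁻ (Z=35). V^5+ < Sc^3+ (both 18 e⁻, Z=23>21); Sc^3+ < Y^3+ (same group, 1 shell fewer); Y^3+ < Sr^2+ (isoelectronic, higher Z=39 is smaller); Sr^2+ < Rb^+ (isoelectronic, higher Z=38 is smaller); Rb^+ < Br^- (both 36 e⁻, Z=37>35).

V^5+ < Sc^3+ < Y^3+ < Sr^2+ < Rb^+ < Br^-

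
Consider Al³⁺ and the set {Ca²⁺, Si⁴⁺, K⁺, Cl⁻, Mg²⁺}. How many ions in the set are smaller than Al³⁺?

1

Tabulating Z and e⁻: Si⁴⁺ has 10 e⁻ (Z=14), Al³⁺ has 10 e⁻ (Z=13), Mg²⁺ has 10 e⁻ (Z=12), Ca²⁺ has 18 e⁻ (Z=20), K⁺ has 18 e⁻ (Z=19), Cl⁻ has 18 e⁻ (Z=17). Si⁴⁺ < Al³⁺ (isoelectronic, higher Z=14 is smaller); Al³⁺ < Mg²⁺ (isoelectronic, higher Z=13 is smaller); Mg²⁺ < Ca²⁺ (same group, period 3 vs 4); Ca²⁺ < K⁺ (both 18 e⁻, Z=20>19); K⁺ < Cl⁻ (isoelectronic, higher Z=19 is smaller).
Relative to Al³⁺, the ions that are smaller are Si⁴⁺. Count: 1.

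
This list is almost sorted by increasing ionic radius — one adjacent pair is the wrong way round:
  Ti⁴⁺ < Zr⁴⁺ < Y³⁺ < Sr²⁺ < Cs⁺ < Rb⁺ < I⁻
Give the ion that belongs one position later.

Compare adjacent ions: Rb⁺ and Cs⁺ are in one column with the same charge; the lighter period-5 ion has one fewer shell and is smaller — yet in this increasing list Cs⁺ sits before Rb⁺. Nothing else is reversed, so Cs⁺ should move one place to the right.

Cs⁺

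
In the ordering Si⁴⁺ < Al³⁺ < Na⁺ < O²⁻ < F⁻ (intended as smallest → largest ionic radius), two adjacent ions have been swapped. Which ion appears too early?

O²⁻

Compare adjacent ions: F⁻ and O²⁻ share 10 electrons; the higher nuclear charge on F (Z=9) contracts it more, so F⁻ < O²⁻ — yet in this increasing list O²⁻ sits before F⁻. Nothing else is reversed, so O²⁻ should move one place to the right.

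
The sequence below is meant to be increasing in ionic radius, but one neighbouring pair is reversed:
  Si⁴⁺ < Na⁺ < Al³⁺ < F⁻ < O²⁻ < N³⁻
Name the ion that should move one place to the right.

Na⁺

Check each adjacent pair. Na⁺ and Al³⁺ are reversed: they are isoelectronic (10 e⁻) and Al has more protons than Na (13 vs 11), making Al³⁺ smaller. No other neighbouring pair contradicts the periodic trends, so Na⁺ is the ion listed too early.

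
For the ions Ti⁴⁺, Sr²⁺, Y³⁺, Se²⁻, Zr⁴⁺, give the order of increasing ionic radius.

Work out protons and electrons: Ti⁴⁺: 18 e⁻, Z=22, Zr⁴⁺: 36 e⁻, Z=40, Y³⁺: 36 e⁻, Z=39, Sr²⁺: 36 e⁻, Z=38, Se²⁻: 36 e⁻, Z=34. Ti⁴⁺ < Zr⁴⁺ (same group, period 4 vs 5); Zr⁴⁺ < Y³⁺ (isoelectronic, higher Z=40 is smaller); Y³⁺ < Sr²⁺ (isoelectronic, higher Z=39 is smaller); Sr²⁺ < Se²⁻ (isoelectronic, higher Z=38 is smaller).

Ti⁴⁺ < Zr⁴⁺ < Y³⁺ < Sr²⁺ < Se²⁻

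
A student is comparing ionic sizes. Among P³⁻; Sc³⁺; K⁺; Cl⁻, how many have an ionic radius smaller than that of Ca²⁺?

1

Each ion has 18 electrons. The ranking follows nuclear charge in reverse — greater Z gives a smaller radius. Sc³⁺ (Z=21), Ca²⁺ (Z=20), K⁺ (Z=19), Cl⁻ (Z=17), P³⁻ (Z=15).
Relative to Ca²⁺, the ions that are smaller are Sc³⁺. That's 1.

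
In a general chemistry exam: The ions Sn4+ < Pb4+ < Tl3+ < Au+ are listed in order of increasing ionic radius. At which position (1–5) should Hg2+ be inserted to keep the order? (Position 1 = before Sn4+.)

First list Z and electron count for each: Sn4+ has 46 e⁻ (Z=50), Pb4+ has 78 e⁻ (Z=82), Tl3+ has 78 e⁻ (Z=81), Hg2+ has 78 e⁻ (Z=80), Au+ has 78 e⁻ (Z=79). Sn4+ < Pb4+ (same group, 1 shell fewer); Pb4+ < Tl3+ (both 78 e⁻, Z=82>81); Tl3+ < Hg2+ (both 78 e⁻, Z=81>80); Hg2+ < Au+ (both 78 e⁻, Z=80>79).
With Hg2+ included the full order is Sn4+ < Pb4+ < Tl3+ < Hg2+ < Au+, so it takes position 4.

4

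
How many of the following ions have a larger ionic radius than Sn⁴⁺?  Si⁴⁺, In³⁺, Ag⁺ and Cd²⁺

3

Tabulating Z and e⁻: Si⁴⁺ (Z=14, 10 e⁻), Sn⁴⁺ (Z=50, 46 e⁻), In³⁺ (Z=49, 46 e⁻), Cd²⁺ (Z=48, 46 e⁻), Ag⁺ (Z=47, 46 e⁻). Si⁴⁺ < Sn⁴⁺ (same group, 2 shells fewer); Sn⁴⁺ < In³⁺ (isoelectronic, higher Z=50 is smaller); In³⁺ < Cd²⁺ (isoelectronic, higher Z=49 is smaller); Cd²⁺ < Ag⁺ (both 46 e⁻, Z=48>47).
Relative to Sn⁴⁺, the ions that are larger are In³⁺, Cd²⁺, Ag⁺. So 3 are larger.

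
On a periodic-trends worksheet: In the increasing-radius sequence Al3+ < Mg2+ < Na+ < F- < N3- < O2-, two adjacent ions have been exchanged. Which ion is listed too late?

O2-

The pair N3-, O2- is the wrong way round — they are isoelectronic (10 e⁻) and O has more protons than N (8 vs 7), making O2- smaller. All other adjacent pairs agree with periodic trends, so O2- is the misplaced ion.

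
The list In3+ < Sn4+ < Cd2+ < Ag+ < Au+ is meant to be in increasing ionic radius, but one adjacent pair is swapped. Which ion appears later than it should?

Sn4+

Check each adjacent pair. In3+ and Sn4+ are reversed: Sn4+ and In3+ share 46 electrons; the higher nuclear charge on Sn (Z=50) contracts it more, so Sn4+ < In3+. No other neighbouring pair contradicts the periodic trends, so Sn4+ is the ion listed too late.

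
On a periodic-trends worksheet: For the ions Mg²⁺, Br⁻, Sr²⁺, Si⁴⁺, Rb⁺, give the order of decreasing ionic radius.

Work out protons and electrons: Si⁴⁺: 10 e⁻, Z=14, Mg²⁺: 10 e⁻, Z=12, Sr²⁺: 36 e⁻, Z=38, Rb⁺: 36 e⁻, Z=37, Br⁻: 36 e⁻, Z=35. Si⁴⁺ < Mg²⁺ (isoelectronic, higher Z=14 is smaller); Mg²⁺ < Sr²⁺ (same group, 2 shells fewer); Sr²⁺ < Rb⁺ (isoelectronic, higher Z=38 is smaller); Rb⁺ < Br⁻ (isoelectronic, higher Z=37 is smaller).

Br⁻ > Rb⁺ > Sr²⁺ > Mg²⁺ > Si⁴⁺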